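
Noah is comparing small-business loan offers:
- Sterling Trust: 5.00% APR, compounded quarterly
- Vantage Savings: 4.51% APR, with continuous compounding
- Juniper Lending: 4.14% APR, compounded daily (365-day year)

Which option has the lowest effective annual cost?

Sterling Trust: (1 + 0.0500/4)^4 − 1 = 5.095%
Vantage Savings: e^0.0451 − 1 = 4.613%
Juniper Lending: (1 + 0.0414/365)^365 − 1 = 4.227%
The lowest effective annual rate is Juniper Lending at 4.227%.

Juniper Lending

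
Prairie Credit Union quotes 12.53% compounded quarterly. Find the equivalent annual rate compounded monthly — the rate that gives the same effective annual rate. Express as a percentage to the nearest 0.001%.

EAR = (1 + 0.1253/4)^4 − 1 = 0.131311.
Solve (1 + r/12)^12 = 1.131311: r/12 = 1.131311^(1/12) − 1 = 0.010334, so r = 0.124014 = 12.401%.

12.401%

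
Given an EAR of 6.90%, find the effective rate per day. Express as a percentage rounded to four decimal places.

The per-day rate i satisfies (1 + i)^365 = 1 + 0.0690.
i = 1.0690^(1/365) − 1 = 0.0001828 = 0.0183%.

0.0183%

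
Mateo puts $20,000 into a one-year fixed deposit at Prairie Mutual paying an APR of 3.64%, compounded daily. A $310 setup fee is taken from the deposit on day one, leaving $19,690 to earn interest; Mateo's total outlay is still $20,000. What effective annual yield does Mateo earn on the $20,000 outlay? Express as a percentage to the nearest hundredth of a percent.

2.10%

Value after one year: 19,690 × (1 + 0.0364/365)^365 = 19,690 × 1.037069 = $20,419.88.
Effective yield on the $20,000 outlay: 20,419.88 / 20,000 − 1 = 0.020994 = 2.10%.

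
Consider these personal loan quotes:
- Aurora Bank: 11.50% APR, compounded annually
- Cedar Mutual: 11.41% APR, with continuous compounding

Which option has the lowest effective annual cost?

Aurora Bank

Aurora Bank: compounded annually, EAR = 11.500%
Cedar Mutual: e^0.1141 − 1 = 12.086%
The lowest effective annual rate is Aurora Bank at 11.500%.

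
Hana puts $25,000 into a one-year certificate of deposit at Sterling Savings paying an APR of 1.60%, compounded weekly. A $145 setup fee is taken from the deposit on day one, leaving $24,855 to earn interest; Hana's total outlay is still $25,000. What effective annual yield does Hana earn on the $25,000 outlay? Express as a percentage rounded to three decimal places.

1.023%

Value after one year: 24,855 × (1 + 0.0160/52)^52 = 24,855 × 1.016126 = $25,255.82.
Effective yield on the $25,000 outlay: 25,255.82 / 25,000 − 1 = 0.010233 = 1.023%.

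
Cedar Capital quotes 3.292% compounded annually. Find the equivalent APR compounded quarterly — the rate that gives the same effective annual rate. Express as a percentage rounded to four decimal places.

3.2521%

Compounded annually, EAR = nominal = 0.032920.
Solve (1 + r/4)^4 = 1.032920: r/4 = 1.032920^(1/4) − 1 = 0.008130, so r = 0.032521 = 3.2521%.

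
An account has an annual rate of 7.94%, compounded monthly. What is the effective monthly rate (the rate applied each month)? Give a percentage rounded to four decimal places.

With a nominal annual rate compounded monthly, the periodic rate is the nominal rate divided by 12.
i = 0.0794 / 12 = 0.0066167 = 0.6617%.

0.6617%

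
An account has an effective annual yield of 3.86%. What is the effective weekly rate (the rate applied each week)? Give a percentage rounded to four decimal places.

The per-week rate i satisfies (1 + i)^52 = 1 + 0.0386.
i = 1.0386^(1/52) − 1 = 0.0007286 = 0.0729%.

0.0729%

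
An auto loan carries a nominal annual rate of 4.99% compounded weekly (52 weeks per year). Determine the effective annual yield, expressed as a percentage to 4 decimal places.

5.1141%

EAR = (1 + 0.0499/52)^52 − 1.
= (1 + 0.000960)^52 − 1 = 1.051141 − 1 = 5.1141%.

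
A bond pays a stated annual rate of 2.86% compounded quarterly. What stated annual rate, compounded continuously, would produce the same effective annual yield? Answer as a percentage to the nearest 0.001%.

EAR = (1 + 0.0286/4)^4 − 1 = 0.028908.
Equivalent continuous rate: r = ln(1 + 0.028908) = 0.028498 = 2.850%.

2.850%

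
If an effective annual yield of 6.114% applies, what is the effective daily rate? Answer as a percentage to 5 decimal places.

The per-day rate i satisfies (1 + i)^365 = 1 + 0.06114.
i = 1.06114^(1/365) − 1 = 0.0001626 = 0.01626%.

0.01626%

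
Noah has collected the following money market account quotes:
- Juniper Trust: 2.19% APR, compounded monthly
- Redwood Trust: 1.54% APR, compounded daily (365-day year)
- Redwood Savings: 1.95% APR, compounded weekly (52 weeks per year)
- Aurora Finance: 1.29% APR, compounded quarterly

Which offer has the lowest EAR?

Aurora Finance

Juniper Trust: (1 + 0.0219/12)^12 − 1 = 2.212%
Redwood Trust: (1 + 0.0154/365)^365 − 1 = 1.552%
Redwood Savings: (1 + 0.0195/52)^52 − 1 = 1.969%
Aurora Finance: (1 + 0.0129/4)^4 − 1 = 1.296%
The lowest effective annual rate is Aurora Finance at 1.296%.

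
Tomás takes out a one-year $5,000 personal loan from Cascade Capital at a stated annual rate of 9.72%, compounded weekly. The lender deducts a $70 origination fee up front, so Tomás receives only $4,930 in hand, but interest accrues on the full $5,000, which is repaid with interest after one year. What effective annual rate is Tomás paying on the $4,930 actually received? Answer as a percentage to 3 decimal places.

Amount owed after one year: 5,000 × (1 + 0.0972/52)^52 = 5,000 × 1.101981 = $5,509.90.
Effective rate on net proceeds: 5,509.90 / 4,930 − 1 = 0.117628 = 11.763%.

11.763%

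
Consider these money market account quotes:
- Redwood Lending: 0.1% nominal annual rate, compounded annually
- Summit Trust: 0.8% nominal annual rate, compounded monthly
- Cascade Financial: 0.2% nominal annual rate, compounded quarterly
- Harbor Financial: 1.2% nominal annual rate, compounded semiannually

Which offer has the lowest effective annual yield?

Redwood Lending: compounded annually, EAR = 0.100%
Summit Trust: (1 + 0.008/12)^12 − 1 = 0.803%
Cascade Financial: (1 + 0.002/4)^4 − 1 = 0.200%
Harbor Financial: (1 + 0.012/2)^2 − 1 = 1.204%
The lowest effective annual rate is Redwood Lending at 0.100%.

Redwood Lending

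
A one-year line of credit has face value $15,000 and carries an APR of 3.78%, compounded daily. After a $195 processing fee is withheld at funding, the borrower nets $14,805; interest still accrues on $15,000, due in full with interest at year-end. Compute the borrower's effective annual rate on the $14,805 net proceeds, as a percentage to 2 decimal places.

5.22%

Amount owed after one year: 15,000 × (1 + 0.0378/365)^365 = 15,000 × 1.038521 = $15,577.82.
Effective rate on net proceeds: 15,577.82 / 14,805 − 1 = 0.052200 = 5.22%.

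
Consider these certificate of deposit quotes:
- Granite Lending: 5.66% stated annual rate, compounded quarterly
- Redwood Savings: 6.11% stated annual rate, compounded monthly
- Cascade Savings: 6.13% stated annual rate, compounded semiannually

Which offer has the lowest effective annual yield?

Granite Lending

Granite Lending: (1 + 0.0566/4)^4 − 1 = 5.781%
Redwood Savings: (1 + 0.0611/12)^12 − 1 = 6.284%
Cascade Savings: (1 + 0.0613/2)^2 − 1 = 6.224%
The lowest effective annual rate is Granite Lending at 5.781%.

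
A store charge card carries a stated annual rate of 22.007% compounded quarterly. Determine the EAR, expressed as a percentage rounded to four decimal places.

23.8907%

EAR = (1 + 0.22007/4)^4 − 1.
= 1.238907 − 1 = 23.8907%.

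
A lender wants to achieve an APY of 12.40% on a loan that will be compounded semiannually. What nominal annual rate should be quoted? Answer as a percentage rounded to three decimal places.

12.038%

(1 + r/2)^2 − 1 = 0.1240, so 1 + r/2 = 1.1240^(1/2).
r/2 = 0.060189, so r = 0.120377 = 12.038%.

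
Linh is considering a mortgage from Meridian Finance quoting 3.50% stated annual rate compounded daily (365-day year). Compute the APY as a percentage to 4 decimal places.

EAR = (1 + 0.0350/365)^365 − 1.
= (1 + 0.000096)^365 − 1 = 1.035618 − 1 = 3.5618%.

3.5618%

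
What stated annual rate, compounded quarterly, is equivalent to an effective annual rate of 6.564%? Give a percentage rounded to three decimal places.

(1 + r/4)^4 − 1 = 0.06564, so 1 + r/4 = 1.06564^(1/4).
r/4 = 0.016021, so r = 0.064083 = 6.408%.

6.408%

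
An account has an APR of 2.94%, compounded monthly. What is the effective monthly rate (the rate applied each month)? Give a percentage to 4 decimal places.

0.2450%

With a nominal annual rate compounded monthly, the periodic rate is the nominal rate divided by 12.
i = 0.0294 / 12 = 0.0024500 = 0.2450%.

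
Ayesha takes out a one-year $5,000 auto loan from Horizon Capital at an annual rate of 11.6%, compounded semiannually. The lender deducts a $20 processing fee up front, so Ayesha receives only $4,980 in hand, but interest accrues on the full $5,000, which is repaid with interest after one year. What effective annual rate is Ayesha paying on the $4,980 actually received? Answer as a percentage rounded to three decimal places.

12.386%

Amount owed after one year: 5,000 × (1 + 0.116/2)^2 = 5,000 × 1.119364 = $5,596.82.
Effective rate on net proceeds: 5,596.82 / 4,980 − 1 = 0.123859 = 12.386%.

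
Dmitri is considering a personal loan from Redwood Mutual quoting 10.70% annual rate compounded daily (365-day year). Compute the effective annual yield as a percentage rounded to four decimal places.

11.2917%

EAR = (1 + 0.1070/365)^365 − 1.
= (1 + 0.000293)^365 − 1 = 1.112917 − 1 = 11.2917%.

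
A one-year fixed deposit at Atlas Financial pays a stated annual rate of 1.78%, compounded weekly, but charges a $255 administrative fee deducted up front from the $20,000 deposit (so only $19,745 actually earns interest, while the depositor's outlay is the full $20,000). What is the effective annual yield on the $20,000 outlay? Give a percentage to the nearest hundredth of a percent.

Value after one year: 19,745 × (1 + 0.0178/52)^52 = 19,745 × 1.017956 = $20,099.55.
Effective yield on the $20,000 outlay: 20,099.55 / 20,000 − 1 = 0.004977 = 0.50%.

0.50%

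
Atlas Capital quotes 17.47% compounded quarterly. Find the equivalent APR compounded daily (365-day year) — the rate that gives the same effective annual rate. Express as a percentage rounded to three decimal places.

17.103%

EAR = (1 + 0.1747/4)^4 − 1 = 0.186482.
Solve (1 + r/365)^365 = 1.186482: r/365 = 1.186482^(1/365) − 1 = 0.000469, so r = 0.171033 = 17.103%.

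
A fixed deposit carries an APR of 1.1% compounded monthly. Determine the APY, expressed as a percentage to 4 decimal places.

EAR = (1 + 0.011/12)^12 − 1.
= (1 + 0.000917)^12 − 1 = 1.011056 − 1 = 1.1056%.

1.1056%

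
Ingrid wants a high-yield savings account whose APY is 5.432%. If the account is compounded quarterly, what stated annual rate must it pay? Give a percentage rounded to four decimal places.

5.3247%

(1 + r/4)^4 − 1 = 0.05432, so 1 + r/4 = 1.05432^(1/4).
r/4 = 0.013312, so r = 0.053247 = 5.3247%.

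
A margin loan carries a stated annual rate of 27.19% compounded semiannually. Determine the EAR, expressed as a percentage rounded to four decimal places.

29.0382%

EAR = (1 + 0.2719/2)^2 − 1.
= 1.290382 − 1 = 29.0382%.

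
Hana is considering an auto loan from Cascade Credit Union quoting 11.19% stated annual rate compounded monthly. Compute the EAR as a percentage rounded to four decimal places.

11.7821%

EAR = (1 + 0.1119/12)^12 − 1.
= (1 + 0.009325)^12 − 1 = 1.117821 − 1 = 11.7821%.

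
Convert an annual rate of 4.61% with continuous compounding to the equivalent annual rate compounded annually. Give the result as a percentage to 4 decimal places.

4.7179%

EAR under continuous compounding: e^0.0461 − 1 = 0.047179.
Compounded annually, the equivalent nominal rate is the EAR itself: 4.7179%.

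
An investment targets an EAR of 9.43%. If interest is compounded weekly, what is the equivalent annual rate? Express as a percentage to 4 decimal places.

9.0193%

(1 + r/52)^52 − 1 = 0.0943, so 1 + r/52 = 1.0943^(1/52).
r/52 = 0.001734, so r = 0.090193 = 9.0193%.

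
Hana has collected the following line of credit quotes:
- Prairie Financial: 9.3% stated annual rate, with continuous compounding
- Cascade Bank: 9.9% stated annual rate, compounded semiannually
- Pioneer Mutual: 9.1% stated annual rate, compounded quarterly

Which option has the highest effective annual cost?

Cascade Bank

Prairie Financial: e^0.093 − 1 = 9.746%
Cascade Bank: (1 + 0.099/2)^2 − 1 = 10.145%
Pioneer Mutual: (1 + 0.091/4)^4 − 1 = 9.415%
The highest effective annual rate is Cascade Bank at 10.145%.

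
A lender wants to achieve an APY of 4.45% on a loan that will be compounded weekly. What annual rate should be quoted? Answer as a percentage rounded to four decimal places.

(1 + r/52)^52 − 1 = 0.0445, so 1 + r/52 = 1.0445^(1/52).
r/52 = 0.000838, so r = 0.043557 = 4.3557%.

4.3557%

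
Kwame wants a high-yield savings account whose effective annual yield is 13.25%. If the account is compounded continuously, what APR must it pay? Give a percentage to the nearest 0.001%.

Continuous: nominal r satisfies e^r − 1 = 0.1325.
r = ln(1 + 0.1325) = ln(1.1325) = 0.124428 = 12.443%.

12.443%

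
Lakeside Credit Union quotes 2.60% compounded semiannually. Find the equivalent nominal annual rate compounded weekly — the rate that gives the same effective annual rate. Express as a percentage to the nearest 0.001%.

2.584%

EAR = (1 + 0.0260/2)^2 − 1 = 0.026169.
Solve (1 + r/52)^52 = 1.026169: r/52 = 1.026169^(1/52) − 1 = 0.000497, so r = 0.025839 = 2.584%.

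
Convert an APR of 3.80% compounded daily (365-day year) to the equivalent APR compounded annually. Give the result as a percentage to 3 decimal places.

EAR = (1 + 0.0380/365)^365 − 1 = 0.038729.
Compounded annually, the equivalent nominal rate is the EAR itself: 3.873%.

3.873%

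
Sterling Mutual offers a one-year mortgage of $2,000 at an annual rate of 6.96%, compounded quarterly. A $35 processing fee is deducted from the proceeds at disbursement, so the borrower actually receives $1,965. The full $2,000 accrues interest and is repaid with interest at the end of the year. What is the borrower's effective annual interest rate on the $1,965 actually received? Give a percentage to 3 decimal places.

Amount owed after one year: 2,000 × (1 + 0.0696/4)^4 = 2,000 × 1.071438 = $2,142.88.
Effective rate on net proceeds: 2,142.88 / 1,965 − 1 = 0.090522 = 9.052%.

9.052%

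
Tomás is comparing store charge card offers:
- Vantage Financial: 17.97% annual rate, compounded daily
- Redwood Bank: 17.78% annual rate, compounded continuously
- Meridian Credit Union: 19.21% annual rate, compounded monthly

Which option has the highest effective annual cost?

Meridian Credit Union

Vantage Financial: (1 + 0.1797/365)^365 − 1 = 19.681%
Redwood Bank: e^0.1778 − 1 = 19.459%
Meridian Credit Union: (1 + 0.1921/12)^12 − 1 = 20.995%
The highest effective annual rate is Meridian Credit Union at 20.995%.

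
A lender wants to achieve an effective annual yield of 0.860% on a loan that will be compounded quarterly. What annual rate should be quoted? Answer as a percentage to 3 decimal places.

0.857%

(1 + r/4)^4 − 1 = 0.00860, so 1 + r/4 = 1.00860^(1/4).
r/4 = 0.002143, so r = 0.008572 = 0.857%.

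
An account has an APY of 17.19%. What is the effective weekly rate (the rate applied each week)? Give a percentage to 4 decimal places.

0.3055%

The per-week rate i satisfies (1 + i)^52 = 1 + 0.1719.
i = 1.1719^(1/52) − 1 = 0.0030552 = 0.3055%.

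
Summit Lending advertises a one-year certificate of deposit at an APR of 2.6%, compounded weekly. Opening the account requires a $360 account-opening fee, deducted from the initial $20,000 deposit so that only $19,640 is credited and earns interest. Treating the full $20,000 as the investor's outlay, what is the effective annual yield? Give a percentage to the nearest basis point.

Value after one year: 19,640 × (1 + 0.026/52)^52 = 19,640 × 1.026334 = $20,157.21.
Effective yield on the $20,000 outlay: 20,157.21 / 20,000 − 1 = 0.007860 = 0.79%.

0.79%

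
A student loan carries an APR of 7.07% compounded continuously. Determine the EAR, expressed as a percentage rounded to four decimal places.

With continuous compounding, EAR = e^0.0707 − 1.
e^0.0707 = 1.073259, so EAR = 0.073259 = 7.3259%.

7.3259%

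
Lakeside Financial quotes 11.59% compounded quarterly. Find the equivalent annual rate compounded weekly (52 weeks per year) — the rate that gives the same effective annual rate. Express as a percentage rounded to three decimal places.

EAR = (1 + 0.1159/4)^4 − 1 = 0.121035.
Solve (1 + r/52)^52 = 1.121035: r/52 = 1.121035^(1/52) − 1 = 0.002200, so r = 0.114378 = 11.438%.

11.438%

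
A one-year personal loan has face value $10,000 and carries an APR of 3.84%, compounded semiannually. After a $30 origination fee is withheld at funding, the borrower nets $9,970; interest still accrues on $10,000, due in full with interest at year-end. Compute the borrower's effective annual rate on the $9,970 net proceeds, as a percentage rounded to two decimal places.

Amount owed after one year: 10,000 × (1 + 0.0384/2)^2 = 10,000 × 1.038769 = $10,387.69.
Effective rate on net proceeds: 10,387.69 / 9,970 − 1 = 0.041894 = 4.19%.

4.19%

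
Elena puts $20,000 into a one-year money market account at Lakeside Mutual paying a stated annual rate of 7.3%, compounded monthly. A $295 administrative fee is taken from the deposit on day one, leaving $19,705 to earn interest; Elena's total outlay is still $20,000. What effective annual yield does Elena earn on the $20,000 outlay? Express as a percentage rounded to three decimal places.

Value after one year: 19,705 × (1 + 0.073/12)^12 = 19,705 × 1.075493 = $21,192.58.
Effective yield on the $20,000 outlay: 21,192.58 / 20,000 − 1 = 0.059629 = 5.963%.

5.963%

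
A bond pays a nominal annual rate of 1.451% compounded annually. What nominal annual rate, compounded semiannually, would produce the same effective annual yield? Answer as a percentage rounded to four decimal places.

Compounded annually, EAR = nominal = 0.014510.
Solve (1 + r/2)^2 = 1.014510: r/2 = 1.014510^(1/2) − 1 = 0.007229, so r = 0.014458 = 1.4458%.

1.4458%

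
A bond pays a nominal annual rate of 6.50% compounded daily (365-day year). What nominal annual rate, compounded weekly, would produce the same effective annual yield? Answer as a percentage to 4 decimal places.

EAR = (1 + 0.0650/365)^365 − 1 = 0.067153.
Solve (1 + r/52)^52 = 1.067153: r/52 = 1.067153^(1/52) − 1 = 0.001251, so r = 0.065035 = 6.5035%.

6.5035%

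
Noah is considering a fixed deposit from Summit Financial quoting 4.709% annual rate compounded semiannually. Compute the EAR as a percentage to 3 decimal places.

4.764%

EAR = (1 + 0.04709/2)^2 − 1.
= (1 + 0.023545)^2 − 1 = 1.047644 − 1 = 4.764%.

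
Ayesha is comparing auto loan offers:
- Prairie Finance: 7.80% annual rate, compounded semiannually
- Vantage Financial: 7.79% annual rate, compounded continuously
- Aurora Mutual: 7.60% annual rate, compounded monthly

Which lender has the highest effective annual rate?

Prairie Finance: (1 + 0.0780/2)^2 − 1 = 7.952%
Vantage Financial: e^0.0779 − 1 = 8.101%
Aurora Mutual: (1 + 0.0760/12)^12 − 1 = 7.870%
The highest effective annual rate is Vantage Financial at 8.101%.

Vantage Financial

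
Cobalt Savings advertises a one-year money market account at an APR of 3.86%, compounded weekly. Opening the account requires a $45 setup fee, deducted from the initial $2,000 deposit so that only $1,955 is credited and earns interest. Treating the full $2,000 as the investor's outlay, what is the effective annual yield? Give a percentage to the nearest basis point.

1.60%

Value after one year: 1,955 × (1 + 0.0386/52)^52 = 1,955 × 1.039340 = $2,031.91.
Effective yield on the $2,000 outlay: 2,031.91 / 2,000 − 1 = 0.015955 = 1.60%.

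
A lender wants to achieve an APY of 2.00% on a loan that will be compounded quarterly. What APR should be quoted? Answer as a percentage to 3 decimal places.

1.985%

(1 + r/4)^4 − 1 = 0.0200, so 1 + r/4 = 1.0200^(1/4).
r/4 = 0.004963, so r = 0.019852 = 1.985%.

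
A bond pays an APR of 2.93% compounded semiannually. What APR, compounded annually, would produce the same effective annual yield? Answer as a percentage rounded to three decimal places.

EAR = (1 + 0.0293/2)^2 − 1 = 0.029515.
Compounded annually, the equivalent nominal rate is the EAR itself: 2.951%.

2.951%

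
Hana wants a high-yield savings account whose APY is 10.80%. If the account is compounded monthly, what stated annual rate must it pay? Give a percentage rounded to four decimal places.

10.2996%

(1 + r/12)^12 − 1 = 0.1080, so 1 + r/12 = 1.1080^(1/12).
r/12 = 0.008583, so r = 0.102996 = 10.2996%.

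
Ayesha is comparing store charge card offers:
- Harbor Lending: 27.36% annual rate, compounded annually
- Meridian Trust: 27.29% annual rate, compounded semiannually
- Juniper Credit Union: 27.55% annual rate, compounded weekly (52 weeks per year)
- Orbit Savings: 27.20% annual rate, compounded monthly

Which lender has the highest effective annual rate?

Juniper Credit Union

Harbor Lending: compounded annually, EAR = 27.360%
Meridian Trust: (1 + 0.2729/2)^2 − 1 = 29.152%
Juniper Credit Union: (1 + 0.2755/52)^52 − 1 = 31.623%
Orbit Savings: (1 + 0.2720/12)^12 − 1 = 30.861%
The highest effective annual rate is Juniper Credit Union at 31.623%.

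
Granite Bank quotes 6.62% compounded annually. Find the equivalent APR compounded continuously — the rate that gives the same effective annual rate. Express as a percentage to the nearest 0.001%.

Compounded annually, EAR = nominal = 0.066200.
Equivalent continuous rate: r = ln(1 + 0.066200) = 0.064101 = 6.410%.

6.410%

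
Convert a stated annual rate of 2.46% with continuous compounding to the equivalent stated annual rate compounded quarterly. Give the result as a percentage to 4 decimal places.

2.4676%

EAR under continuous compounding: e^0.0246 − 1 = 0.024905.
Solve (1 + r/4)^4 = 1.024905: r/4 = 1.024905^(1/4) − 1 = 0.006169, so r = 0.024676 = 2.4676%.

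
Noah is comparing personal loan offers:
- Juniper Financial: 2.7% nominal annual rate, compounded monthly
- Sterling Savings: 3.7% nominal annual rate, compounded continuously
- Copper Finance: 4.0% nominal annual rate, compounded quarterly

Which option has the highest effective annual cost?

Juniper Financial: (1 + 0.027/12)^12 − 1 = 2.734%
Sterling Savings: e^0.037 − 1 = 3.769%
Copper Finance: (1 + 0.040/4)^4 − 1 = 4.060%
The highest effective annual rate is Copper Finance at 4.060%.

Copper Finance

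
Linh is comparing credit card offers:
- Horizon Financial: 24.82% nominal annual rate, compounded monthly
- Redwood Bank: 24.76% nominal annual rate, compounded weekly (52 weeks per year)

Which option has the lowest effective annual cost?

Horizon Financial

Horizon Financial: (1 + 0.2482/12)^12 − 1 = 27.848%
Redwood Bank: (1 + 0.2476/52)^52 − 1 = 28.019%
The lowest effective annual rate is Horizon Financial at 27.848%.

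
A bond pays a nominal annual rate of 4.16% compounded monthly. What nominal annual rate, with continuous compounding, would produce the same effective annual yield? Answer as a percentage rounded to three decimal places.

EAR = (1 + 0.0416/12)^12 − 1 = 0.042402.
Equivalent continuous rate: r = ln(1 + 0.042402) = 0.041528 = 4.153%.

4.153%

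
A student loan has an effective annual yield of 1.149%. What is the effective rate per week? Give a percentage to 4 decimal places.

0.0220%

The per-week rate i satisfies (1 + i)^52 = 1 + 0.01149.
i = 1.01149^(1/52) − 1 = 0.0002197 = 0.0220%.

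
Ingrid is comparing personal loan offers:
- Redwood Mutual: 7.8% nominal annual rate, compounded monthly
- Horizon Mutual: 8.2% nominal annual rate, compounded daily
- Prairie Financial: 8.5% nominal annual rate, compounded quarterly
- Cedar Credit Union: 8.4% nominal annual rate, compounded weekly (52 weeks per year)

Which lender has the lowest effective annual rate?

Redwood Mutual: (1 + 0.078/12)^12 − 1 = 8.085%
Horizon Mutual: (1 + 0.082/365)^365 − 1 = 8.545%
Prairie Financial: (1 + 0.085/4)^4 − 1 = 8.775%
Cedar Credit Union: (1 + 0.084/52)^52 − 1 = 8.756%
The lowest effective annual rate is Redwood Mutual at 8.085%.

Redwood Mutual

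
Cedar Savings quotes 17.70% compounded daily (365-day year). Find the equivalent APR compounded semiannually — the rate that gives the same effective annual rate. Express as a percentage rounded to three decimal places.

EAR = (1 + 0.1770/365)^365 − 1 = 0.193580.
Solve (1 + r/2)^2 = 1.193580: r/2 = 1.193580^(1/2) − 1 = 0.092511, so r = 0.185022 = 18.502%.

18.502%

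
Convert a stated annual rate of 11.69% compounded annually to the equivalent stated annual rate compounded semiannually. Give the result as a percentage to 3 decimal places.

Compounded annually, EAR = nominal = 0.116900.
Solve (1 + r/2)^2 = 1.116900: r/2 = 1.116900^(1/2) − 1 = 0.056835, so r = 0.113670 = 11.367%.

11.367%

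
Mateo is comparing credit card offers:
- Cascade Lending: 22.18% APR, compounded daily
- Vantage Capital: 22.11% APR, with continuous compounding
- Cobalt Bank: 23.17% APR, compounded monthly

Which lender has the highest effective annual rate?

Cobalt Bank

Cascade Lending: (1 + 0.2218/365)^365 − 1 = 24.824%
Vantage Capital: e^0.2211 − 1 = 24.745%
Cobalt Bank: (1 + 0.2317/12)^12 − 1 = 25.796%
The highest effective annual rate is Cobalt Bank at 25.796%.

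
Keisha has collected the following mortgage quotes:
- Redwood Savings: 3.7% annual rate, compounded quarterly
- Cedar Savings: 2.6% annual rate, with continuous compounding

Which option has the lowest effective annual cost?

Redwood Savings: (1 + 0.037/4)^4 − 1 = 3.752%
Cedar Savings: e^0.026 − 1 = 2.634%
The lowest effective annual rate is Cedar Savings at 2.634%.

Cedar Savings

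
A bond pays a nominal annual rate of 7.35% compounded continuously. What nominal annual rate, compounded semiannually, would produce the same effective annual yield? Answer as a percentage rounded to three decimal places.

EAR under continuous compounding: e^0.0735 − 1 = 0.076269.
Solve (1 + r/2)^2 = 1.076269: r/2 = 1.076269^(1/2) − 1 = 0.037434, so r = 0.074867 = 7.487%.

7.487%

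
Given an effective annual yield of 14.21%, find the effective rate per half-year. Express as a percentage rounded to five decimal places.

6.86908%

The per-half-year rate i satisfies (1 + i)^2 = 1 + 0.1421.
i = 1.1421^(1/2) − 1 = 0.0686908 = 6.86908%.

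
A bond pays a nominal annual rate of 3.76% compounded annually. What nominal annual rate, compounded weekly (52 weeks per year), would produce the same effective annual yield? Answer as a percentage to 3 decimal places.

3.692%

Compounded annually, EAR = nominal = 0.037600.
Solve (1 + r/52)^52 = 1.037600: r/52 = 1.037600^(1/52) − 1 = 0.000710, so r = 0.036923 = 3.692%.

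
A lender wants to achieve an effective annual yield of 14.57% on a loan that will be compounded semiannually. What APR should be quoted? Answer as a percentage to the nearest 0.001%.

(1 + r/2)^2 − 1 = 0.1457, so 1 + r/2 = 1.1457^(1/2).
r/2 = 0.070374, so r = 0.140748 = 14.075%.

14.075%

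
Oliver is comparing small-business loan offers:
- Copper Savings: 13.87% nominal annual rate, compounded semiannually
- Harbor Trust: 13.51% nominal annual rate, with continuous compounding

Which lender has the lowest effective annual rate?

Copper Savings

Copper Savings: (1 + 0.1387/2)^2 − 1 = 14.351%
Harbor Trust: e^0.1351 − 1 = 14.465%
The lowest effective annual rate is Copper Savings at 14.351%.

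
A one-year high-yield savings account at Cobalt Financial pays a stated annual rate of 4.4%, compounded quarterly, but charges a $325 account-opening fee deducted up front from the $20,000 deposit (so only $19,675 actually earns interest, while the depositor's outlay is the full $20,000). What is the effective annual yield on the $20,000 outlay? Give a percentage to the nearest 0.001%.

Value after one year: 19,675 × (1 + 0.044/4)^4 = 19,675 × 1.044731 = $20,555.09.
Effective yield on the $20,000 outlay: 20,555.09 / 20,000 − 1 = 0.027754 = 2.775%.

2.775%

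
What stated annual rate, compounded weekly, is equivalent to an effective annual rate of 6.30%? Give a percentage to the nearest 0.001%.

6.113%

(1 + r/52)^52 − 1 = 0.0630, so 1 + r/52 = 1.0630^(1/52).
r/52 = 0.001176, so r = 0.061131 = 6.113%.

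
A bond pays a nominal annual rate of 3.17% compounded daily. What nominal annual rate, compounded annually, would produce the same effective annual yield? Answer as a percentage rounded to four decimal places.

EAR = (1 + 0.0317/365)^365 − 1 = 0.032206.
Compounded annually, the equivalent nominal rate is the EAR itself: 3.2206%.

3.2206%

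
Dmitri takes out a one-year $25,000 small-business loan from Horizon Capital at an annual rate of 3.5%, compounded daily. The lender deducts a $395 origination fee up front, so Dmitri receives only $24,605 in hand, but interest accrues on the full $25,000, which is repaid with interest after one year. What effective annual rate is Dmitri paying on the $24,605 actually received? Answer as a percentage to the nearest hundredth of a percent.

Amount owed after one year: 25,000 × (1 + 0.035/365)^365 = 25,000 × 1.035618 = $25,890.45.
Effective rate on net proceeds: 25,890.45 / 24,605 − 1 = 0.052243 = 5.22%.

5.22%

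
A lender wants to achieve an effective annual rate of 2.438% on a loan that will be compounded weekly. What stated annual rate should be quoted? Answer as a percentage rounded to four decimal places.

2.4093%

(1 + r/52)^52 − 1 = 0.02438, so 1 + r/52 = 1.02438^(1/52).
r/52 = 0.000463, so r = 0.024093 = 2.4093%.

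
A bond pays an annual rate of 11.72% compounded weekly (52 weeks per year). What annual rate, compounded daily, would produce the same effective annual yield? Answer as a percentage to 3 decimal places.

EAR = (1 + 0.1172/52)^52 − 1 = 0.124196.
Solve (1 + r/365)^365 = 1.124196: r/365 = 1.124196^(1/365) − 1 = 0.000321, so r = 0.117087 = 11.709%.

11.709%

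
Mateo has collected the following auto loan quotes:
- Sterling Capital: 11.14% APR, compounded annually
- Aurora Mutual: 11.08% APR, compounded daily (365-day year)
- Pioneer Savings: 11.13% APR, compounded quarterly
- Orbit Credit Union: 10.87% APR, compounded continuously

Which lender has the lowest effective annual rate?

Sterling Capital: compounded annually, EAR = 11.140%
Aurora Mutual: (1 + 0.1108/365)^365 − 1 = 11.715%
Pioneer Savings: (1 + 0.1113/4)^4 − 1 = 11.603%
Orbit Credit Union: e^0.1087 − 1 = 11.483%
The lowest effective annual rate is Sterling Capital at 11.140%.

Sterling Capital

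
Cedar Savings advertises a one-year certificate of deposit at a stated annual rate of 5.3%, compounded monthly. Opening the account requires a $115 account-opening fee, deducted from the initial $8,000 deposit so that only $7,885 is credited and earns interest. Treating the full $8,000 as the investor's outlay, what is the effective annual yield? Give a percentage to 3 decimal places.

Value after one year: 7,885 × (1 + 0.053/12)^12 = 7,885 × 1.054307 = $8,313.21.
Effective yield on the $8,000 outlay: 8,313.21 / 8,000 − 1 = 0.039151 = 3.915%.

3.915%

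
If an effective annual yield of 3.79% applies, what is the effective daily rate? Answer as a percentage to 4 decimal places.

The per-day rate i satisfies (1 + i)^365 = 1 + 0.0379.
i = 1.0379^(1/365) − 1 = 0.0001019 = 0.0102%.

0.0102%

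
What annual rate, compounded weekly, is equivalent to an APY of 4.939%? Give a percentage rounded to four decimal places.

4.8231%

(1 + r/52)^52 − 1 = 0.04939, so 1 + r/52 = 1.04939^(1/52).
r/52 = 0.000928, so r = 0.048231 = 4.8231%.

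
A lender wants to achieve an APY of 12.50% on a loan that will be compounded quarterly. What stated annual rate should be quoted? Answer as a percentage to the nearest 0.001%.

(1 + r/4)^4 − 1 = 0.1250, so 1 + r/4 = 1.1250^(1/4).
r/4 = 0.029884, so r = 0.119534 = 11.953%.

11.953%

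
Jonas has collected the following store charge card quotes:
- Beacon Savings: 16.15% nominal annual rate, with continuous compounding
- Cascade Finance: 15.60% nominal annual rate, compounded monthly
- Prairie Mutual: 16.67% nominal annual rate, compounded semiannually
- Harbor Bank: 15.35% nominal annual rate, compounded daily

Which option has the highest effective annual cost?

Beacon Savings: e^0.1615 − 1 = 17.527%
Cascade Finance: (1 + 0.1560/12)^12 − 1 = 16.765%
Prairie Mutual: (1 + 0.1667/2)^2 − 1 = 17.365%
Harbor Bank: (1 + 0.1535/365)^365 − 1 = 16.587%
The highest effective annual rate is Beacon Savings at 17.527%.

Beacon Savings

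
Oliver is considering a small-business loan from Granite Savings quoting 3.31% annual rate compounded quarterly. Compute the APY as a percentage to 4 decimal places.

EAR = (1 + 0.0331/4)^4 − 1.
= 1.033513 − 1 = 3.3513%.

3.3513%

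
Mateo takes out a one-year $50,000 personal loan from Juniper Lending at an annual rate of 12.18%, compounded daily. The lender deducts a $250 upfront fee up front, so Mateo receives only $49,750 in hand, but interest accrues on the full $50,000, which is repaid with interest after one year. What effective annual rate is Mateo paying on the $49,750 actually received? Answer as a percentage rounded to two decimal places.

Amount owed after one year: 50,000 × (1 + 0.1218/365)^365 = 50,000 × 1.129505 = $56,475.26.
Effective rate on net proceeds: 56,475.26 / 49,750 − 1 = 0.135181 = 13.52%.

13.52%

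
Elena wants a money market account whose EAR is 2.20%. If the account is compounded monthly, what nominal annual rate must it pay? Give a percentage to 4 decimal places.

(1 + r/12)^12 − 1 = 0.0220, so 1 + r/12 = 1.0220^(1/12).
r/12 = 0.001815, so r = 0.021781 = 2.1781%.

2.1781%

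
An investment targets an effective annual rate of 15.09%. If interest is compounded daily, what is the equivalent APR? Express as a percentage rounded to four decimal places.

14.0571%

(1 + r/365)^365 − 1 = 0.1509, so 1 + r/365 = 1.1509^(1/365).
r/365 = 0.000385, so r = 0.140571 = 14.0571%.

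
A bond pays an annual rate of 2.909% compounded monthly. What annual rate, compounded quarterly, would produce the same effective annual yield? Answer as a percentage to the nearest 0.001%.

EAR = (1 + 0.02909/12)^12 − 1 = 0.029481.
Solve (1 + r/4)^4 = 1.029481: r/4 = 1.029481^(1/4) − 1 = 0.007290, so r = 0.029161 = 2.916%.

2.916%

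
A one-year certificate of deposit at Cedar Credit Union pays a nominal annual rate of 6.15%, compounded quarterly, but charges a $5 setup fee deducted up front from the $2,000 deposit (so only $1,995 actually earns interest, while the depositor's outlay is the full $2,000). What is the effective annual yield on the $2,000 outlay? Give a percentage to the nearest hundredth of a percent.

Value after one year: 1,995 × (1 + 0.0615/4)^4 = 1,995 × 1.062933 = $2,120.55.
Effective yield on the $2,000 outlay: 2,120.55 / 2,000 − 1 = 0.060276 = 6.03%.

6.03%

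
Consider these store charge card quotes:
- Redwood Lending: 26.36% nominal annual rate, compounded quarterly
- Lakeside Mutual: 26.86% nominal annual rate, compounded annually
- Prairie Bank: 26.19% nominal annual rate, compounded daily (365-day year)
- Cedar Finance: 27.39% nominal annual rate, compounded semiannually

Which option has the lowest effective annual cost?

Redwood Lending: (1 + 0.2636/4)^4 − 1 = 29.082%
Lakeside Mutual: compounded annually, EAR = 26.860%
Prairie Bank: (1 + 0.2619/365)^365 − 1 = 29.927%
Cedar Finance: (1 + 0.2739/2)^2 − 1 = 29.266%
The lowest effective annual rate is Lakeside Mutual at 26.860%.

Lakeside Mutual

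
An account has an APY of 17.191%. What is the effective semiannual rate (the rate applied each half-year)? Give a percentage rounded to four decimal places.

8.2548%

The per-half-year rate i satisfies (1 + i)^2 = 1 + 0.17191.
i = 1.17191^(1/2) − 1 = 0.0825479 = 8.2548%.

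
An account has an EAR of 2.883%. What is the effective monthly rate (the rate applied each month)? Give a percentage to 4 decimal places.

0.2371%

The per-month rate i satisfies (1 + i)^12 = 1 + 0.02883.
i = 1.02883^(1/12) − 1 = 0.0023713 = 0.2371%.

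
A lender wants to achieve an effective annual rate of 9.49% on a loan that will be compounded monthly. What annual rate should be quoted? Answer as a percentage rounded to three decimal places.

(1 + r/12)^12 − 1 = 0.0949, so 1 + r/12 = 1.0949^(1/12).
r/12 = 0.007584, so r = 0.091006 = 9.101%.

9.101%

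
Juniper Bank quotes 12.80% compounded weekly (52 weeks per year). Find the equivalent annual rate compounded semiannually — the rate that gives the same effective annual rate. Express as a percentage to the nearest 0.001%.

EAR = (1 + 0.1280/52)^52 − 1 = 0.136374.
Solve (1 + r/2)^2 = 1.136374: r/2 = 1.136374^(1/2) − 1 = 0.066009, so r = 0.132017 = 13.202%.

13.202%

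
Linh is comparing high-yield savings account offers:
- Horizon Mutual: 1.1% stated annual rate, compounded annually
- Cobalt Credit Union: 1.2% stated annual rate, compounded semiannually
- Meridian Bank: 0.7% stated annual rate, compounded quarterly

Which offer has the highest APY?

Cobalt Credit Union

Horizon Mutual: compounded annually, EAR = 1.100%
Cobalt Credit Union: (1 + 0.012/2)^2 − 1 = 1.204%
Meridian Bank: (1 + 0.007/4)^4 − 1 = 0.702%
The highest effective annual rate is Cobalt Credit Union at 1.204%.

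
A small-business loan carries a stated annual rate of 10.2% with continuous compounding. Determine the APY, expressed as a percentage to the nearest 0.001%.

10.738%

With continuous compounding, EAR = e^0.102 − 1.
e^0.102 = 1.107383, so EAR = 0.107383 = 10.738%.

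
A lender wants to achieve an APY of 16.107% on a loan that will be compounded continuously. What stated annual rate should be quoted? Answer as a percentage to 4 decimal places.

14.9342%

Continuous: nominal r satisfies e^r − 1 = 0.16107.
r = ln(1 + 0.16107) = ln(1.16107) = 0.149342 = 14.9342%.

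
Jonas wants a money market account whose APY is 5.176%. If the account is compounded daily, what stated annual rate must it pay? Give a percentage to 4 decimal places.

5.0468%

(1 + r/365)^365 − 1 = 0.05176, so 1 + r/365 = 1.05176^(1/365).
r/365 = 0.000138, so r = 0.050468 = 5.0468%.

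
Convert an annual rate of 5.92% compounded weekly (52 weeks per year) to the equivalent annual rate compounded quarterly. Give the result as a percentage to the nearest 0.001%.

5.961%

EAR = (1 + 0.0592/52)^52 − 1 = 0.060952.
Solve (1 + r/4)^4 = 1.060952: r/4 = 1.060952^(1/4) − 1 = 0.014902, so r = 0.059606 = 5.961%.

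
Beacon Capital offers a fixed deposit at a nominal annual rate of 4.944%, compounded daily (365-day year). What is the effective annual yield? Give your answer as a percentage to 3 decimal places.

5.068%

EAR = (1 + 0.04944/365)^365 − 1.
= 1.050679 − 1 = 5.068%.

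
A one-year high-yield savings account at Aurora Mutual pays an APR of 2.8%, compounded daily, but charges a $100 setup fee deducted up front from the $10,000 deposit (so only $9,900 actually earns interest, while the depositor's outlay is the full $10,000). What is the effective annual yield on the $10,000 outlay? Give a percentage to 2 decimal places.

1.81%

Value after one year: 9,900 × (1 + 0.028/365)^365 = 9,900 × 1.028395 = $10,181.11.
Effective yield on the $10,000 outlay: 10,181.11 / 10,000 − 1 = 0.018111 = 1.81%.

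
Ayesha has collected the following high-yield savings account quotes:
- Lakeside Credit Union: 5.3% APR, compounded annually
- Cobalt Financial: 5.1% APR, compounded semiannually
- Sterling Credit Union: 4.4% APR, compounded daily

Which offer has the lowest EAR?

Sterling Credit Union

Lakeside Credit Union: compounded annually, EAR = 5.300%
Cobalt Financial: (1 + 0.051/2)^2 − 1 = 5.165%
Sterling Credit Union: (1 + 0.044/365)^365 − 1 = 4.498%
The lowest effective annual rate is Sterling Credit Union at 4.498%.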